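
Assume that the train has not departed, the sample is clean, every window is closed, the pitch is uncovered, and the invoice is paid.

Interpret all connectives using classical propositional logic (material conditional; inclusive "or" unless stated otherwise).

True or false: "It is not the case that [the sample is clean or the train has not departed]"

false

Let V = "the sample is contaminated" (F), D = "the train has departed" (F).
This is ~(~V | ~D).

~V = ~F = T
~D = ~F = T
~V | ~D = T | T = T
~(~V | ~D) = ~T = F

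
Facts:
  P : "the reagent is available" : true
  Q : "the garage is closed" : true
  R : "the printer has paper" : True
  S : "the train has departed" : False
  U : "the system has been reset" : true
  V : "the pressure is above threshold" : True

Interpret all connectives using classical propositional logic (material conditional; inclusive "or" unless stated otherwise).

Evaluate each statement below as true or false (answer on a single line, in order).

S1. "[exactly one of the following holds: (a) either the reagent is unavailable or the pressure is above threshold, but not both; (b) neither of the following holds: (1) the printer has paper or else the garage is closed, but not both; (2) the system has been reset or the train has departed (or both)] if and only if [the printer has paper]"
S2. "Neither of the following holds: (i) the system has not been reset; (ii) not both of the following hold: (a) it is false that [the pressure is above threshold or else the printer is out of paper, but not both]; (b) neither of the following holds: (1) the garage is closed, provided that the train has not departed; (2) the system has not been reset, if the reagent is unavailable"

S1 true / S2 false

S1: Parsed as ((¬P ⊕ V) ⊕ ((R ⊕ Q) ↓ (U ∨ S))) ↔ R

¬P = ¬T = F
¬P ⊕ V = F ⊕ T = T
R ⊕ Q = T ⊕ T = F
U ∨ S = T ∨ F = T
(R ⊕ Q) ↓ (U ∨ S) = F ↓ T = F
(¬P ⊕ V) ⊕ ((R ⊕ Q) ↓ (U ∨ S)) = T ⊕ F = T
((¬P ⊕ V) ⊕ ((R ⊕ Q) ↓ (U ∨ S))) ↔ R = T ↔ T = T
Thus S1 is true.

S2: Formalization: ¬U ↓ (¬(V ⊕ ¬R) ↑ ((¬S → Q) ↓ (¬P → ¬U)))

¬U = ¬T = F
¬R = ¬T = F
V ⊕ ¬R = T ⊕ F = T
¬(V ⊕ ¬R) = ¬T = F
¬S = ¬F = T
¬S → Q = T → T = T
¬P = ¬T = F
¬U = ¬T = F
¬P → ¬U = F → F = T
(¬S → Q) ↓ (¬P → ¬U) = T ↓ T = F
¬(V ⊕ ¬R) ↑ ((¬S → Q) ↓ (¬P → ¬U)) = F ↑ F = T
¬U ↓ (¬(V ⊕ ¬R) ↑ ((¬S → Q) ↓ (¬P → ¬U))) = F ↓ T = F
Hence S2 is false.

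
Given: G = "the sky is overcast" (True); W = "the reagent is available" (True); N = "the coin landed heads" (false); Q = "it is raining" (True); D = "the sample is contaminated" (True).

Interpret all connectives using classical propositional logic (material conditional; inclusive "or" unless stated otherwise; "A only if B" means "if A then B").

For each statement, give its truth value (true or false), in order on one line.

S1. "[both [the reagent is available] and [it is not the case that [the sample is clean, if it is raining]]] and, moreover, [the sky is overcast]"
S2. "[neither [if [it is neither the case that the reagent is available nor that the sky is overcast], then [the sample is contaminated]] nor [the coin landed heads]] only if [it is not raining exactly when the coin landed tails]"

S1 true / S2 true

S1: In symbols: (W & ~(Q -> ~D)) & G

~D = ~T = F
Q -> ~D = T -> F = F
~(Q -> ~D) = ~F = T
W & ~(Q -> ~D) = T & T = T
(W & ~(Q -> ~D)) & G = T & T = T
So S1 is true.

S2: Formalization: (((W nor G) -> D) nor N) -> (~Q <-> ~N)

W nor G = T nor T = F
(W nor G) -> D = F -> T = T
((W nor G) -> D) nor N = T nor F = F
~Q = ~T = F
~N = ~F = T
~Q <-> ~N = F <-> T = F
(((W nor G) -> D) nor N) -> (~Q <-> ~N) = F -> F = T
Thus S2 is true.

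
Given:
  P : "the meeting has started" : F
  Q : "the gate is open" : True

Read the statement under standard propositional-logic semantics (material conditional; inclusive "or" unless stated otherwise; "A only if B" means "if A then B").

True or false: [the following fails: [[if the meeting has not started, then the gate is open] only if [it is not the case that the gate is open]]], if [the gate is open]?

Parsed as Q → ¬((¬P → Q) → ¬Q)

¬P = ¬F = T
¬P → Q = T → T = T
¬Q = ¬T = F
(¬P → Q) → ¬Q = T → F = F
¬((¬P → Q) → ¬Q) = ¬F = T
Q → ¬((¬P → Q) → ¬Q) = T → T = T

true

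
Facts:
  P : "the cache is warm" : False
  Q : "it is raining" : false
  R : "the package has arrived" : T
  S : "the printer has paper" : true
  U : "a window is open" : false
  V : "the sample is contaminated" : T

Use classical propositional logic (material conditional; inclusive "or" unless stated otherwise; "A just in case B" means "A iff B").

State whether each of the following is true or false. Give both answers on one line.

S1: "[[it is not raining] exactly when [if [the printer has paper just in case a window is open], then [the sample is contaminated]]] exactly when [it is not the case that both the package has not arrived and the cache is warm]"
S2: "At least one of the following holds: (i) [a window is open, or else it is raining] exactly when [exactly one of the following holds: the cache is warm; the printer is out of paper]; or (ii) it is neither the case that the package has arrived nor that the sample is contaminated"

S1 True, S2 True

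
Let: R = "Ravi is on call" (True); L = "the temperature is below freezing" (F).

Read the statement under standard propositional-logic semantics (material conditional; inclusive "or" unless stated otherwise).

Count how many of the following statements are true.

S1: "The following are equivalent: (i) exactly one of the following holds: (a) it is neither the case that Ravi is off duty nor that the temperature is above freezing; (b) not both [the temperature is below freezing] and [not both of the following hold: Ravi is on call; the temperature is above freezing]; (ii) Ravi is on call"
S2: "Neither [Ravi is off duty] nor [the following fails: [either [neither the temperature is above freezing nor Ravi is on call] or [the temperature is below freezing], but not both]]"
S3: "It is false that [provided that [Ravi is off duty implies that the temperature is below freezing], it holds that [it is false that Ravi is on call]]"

S1: In symbols: ((~R nor ~L) xor (L nand (R nand ~L))) <-> R

~R = ~T = F
~L = ~F = T
~R nor ~L = F nor T = F
~L = ~F = T
R nand ~L = T nand T = F
L nand (R nand ~L) = F nand F = T
(~R nor ~L) xor (L nand (R nand ~L)) = F xor T = T
((~R nor ~L) xor (L nand (R nand ~L))) <-> R = T <-> T = T
Thus S1 is true.

S2: Formalization: ~R nor ~((~L nor R) xor L)

~R = ~T = F
~L = ~F = T
~L nor R = T nor T = F
(~L nor R) xor L = F xor F = F
~((~L nor R) xor L) = ~F = T
~R nor ~((~L nor R) xor L) = F nor T = F
Thus S2 is false.

S3: In symbols: ~((~R -> L) -> ~R)

~R = ~T = F
~R -> L = F -> F = T
~R = ~T = F
(~R -> L) -> ~R = T -> F = F
~((~R -> L) -> ~R) = ~F = T
Hence S3 is true.

True statements: 2 (S1, S3).

2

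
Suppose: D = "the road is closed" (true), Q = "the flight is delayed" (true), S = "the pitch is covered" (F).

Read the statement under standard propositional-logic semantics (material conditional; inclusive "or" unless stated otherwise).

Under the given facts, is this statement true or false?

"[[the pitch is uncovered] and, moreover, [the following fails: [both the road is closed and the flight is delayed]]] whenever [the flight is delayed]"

Values: Q=True, S=False, D=True.
Formalization: Q -> (not S and not (D and Q))

not S = not False = True
D and Q = True and True = True
not (D and Q) = not True = False
not S and not (D and Q) = True and False = False
Q -> (not S and not (D and Q)) = True -> False = False

False.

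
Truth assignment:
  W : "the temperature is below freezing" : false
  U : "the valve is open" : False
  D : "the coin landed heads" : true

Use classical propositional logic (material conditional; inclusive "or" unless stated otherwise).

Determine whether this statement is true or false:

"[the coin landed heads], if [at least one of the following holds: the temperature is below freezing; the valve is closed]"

Formalization: (W ∨ ¬U) → D

¬U = ¬F = T
W ∨ ¬U = F ∨ T = T
(W ∨ ¬U) → D = T → T = T

The statement is true.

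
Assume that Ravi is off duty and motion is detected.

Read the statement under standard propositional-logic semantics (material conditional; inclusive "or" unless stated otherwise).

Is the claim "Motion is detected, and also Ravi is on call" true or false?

false

Let Q = "motion is detected" (True), R = "Ravi is on call" (False).
Formalization: Q and R

Q and R = True and False = False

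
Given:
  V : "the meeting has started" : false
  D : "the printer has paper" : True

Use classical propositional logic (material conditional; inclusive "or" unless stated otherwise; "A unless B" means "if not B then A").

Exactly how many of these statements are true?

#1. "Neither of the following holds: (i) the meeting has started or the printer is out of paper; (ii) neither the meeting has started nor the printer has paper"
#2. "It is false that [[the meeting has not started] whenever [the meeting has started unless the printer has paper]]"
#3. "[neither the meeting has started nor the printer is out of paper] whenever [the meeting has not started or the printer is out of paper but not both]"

2

#1: This is (V ∨ ¬D) ↓ (V ↓ D).

¬D = ¬T = F
V ∨ ¬D = F ∨ F = F
V ↓ D = F ↓ T = F
(V ∨ ¬D) ↓ (V ↓ D) = F ↓ F = T
Hence #1 is true.

#2: This is ¬((V ∨ D) → ¬V).

V ∨ D = F ∨ T = T
¬V = ¬F = T
(V ∨ D) → ¬V = T → T = T
¬((V ∨ D) → ¬V) = ¬T = F
So #2 is false.

#3: Parsed as (¬V ⊕ ¬D) → (V ↓ ¬D)

¬V = ¬F = T
¬D = ¬T = F
¬V ⊕ ¬D = T ⊕ F = T
¬D = ¬T = F
V ↓ ¬D = F ↓ F = T
(¬V ⊕ ¬D) → (V ↓ ¬D) = T → T = T
So #3 is true.

2 of the 3 statements are true (#1, #3).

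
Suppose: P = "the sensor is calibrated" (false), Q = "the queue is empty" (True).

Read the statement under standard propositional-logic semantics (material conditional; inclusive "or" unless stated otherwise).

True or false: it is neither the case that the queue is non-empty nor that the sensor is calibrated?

The statement is true.

Values: Q=T, P=F.
In symbols: ~Q nor P

~Q = ~T = F
~Q nor P = F nor F = T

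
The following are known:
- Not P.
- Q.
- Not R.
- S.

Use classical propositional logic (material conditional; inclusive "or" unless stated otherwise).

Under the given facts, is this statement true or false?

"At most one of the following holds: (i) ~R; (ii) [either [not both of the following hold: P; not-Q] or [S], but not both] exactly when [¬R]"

In symbols: not R nand (((P nand not Q) xor S) iff not R)

not R = not False = True
not Q = not True = False
P nand not Q = False nand False = True
(P nand not Q) xor S = True xor True = False
not R = not False = True
((P nand not Q) xor S) iff not R = False iff True = False
not R nand (((P nand not Q) xor S) iff not R) = True nand False = True

The statement is true.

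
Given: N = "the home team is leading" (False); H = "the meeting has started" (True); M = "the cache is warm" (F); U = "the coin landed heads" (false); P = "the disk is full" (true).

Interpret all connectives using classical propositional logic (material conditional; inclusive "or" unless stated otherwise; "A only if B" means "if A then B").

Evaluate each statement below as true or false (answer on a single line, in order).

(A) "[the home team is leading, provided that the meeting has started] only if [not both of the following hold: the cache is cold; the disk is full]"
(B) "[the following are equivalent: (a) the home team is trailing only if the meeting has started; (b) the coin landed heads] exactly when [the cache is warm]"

(A): Formalization: (H → N) → (¬M ↑ P)

H → N = T → F = F
¬M = ¬F = T
¬M ↑ P = T ↑ T = F
(H → N) → (¬M ↑ P) = F → F = T
So (A) is true.

(B): In symbols: ((¬N → H) ↔ U) ↔ M

¬N = ¬F = T
¬N → H = T → T = T
(¬N → H) ↔ U = T ↔ F = F
((¬N → H) ↔ U) ↔ M = F ↔ F = T
Thus (B) is true.

(A) T / (B) T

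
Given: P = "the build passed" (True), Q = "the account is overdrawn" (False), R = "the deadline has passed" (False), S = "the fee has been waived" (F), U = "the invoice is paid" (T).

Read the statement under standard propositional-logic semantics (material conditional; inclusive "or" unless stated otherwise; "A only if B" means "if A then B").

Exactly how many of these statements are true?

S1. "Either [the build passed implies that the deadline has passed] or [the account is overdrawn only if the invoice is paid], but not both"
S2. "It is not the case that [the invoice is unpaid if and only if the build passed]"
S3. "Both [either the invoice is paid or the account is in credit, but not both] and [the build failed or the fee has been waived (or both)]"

S1: Parsed as (P → R) ⊕ (Q → U)

P → R = T → F = F
Q → U = F → T = T
(P → R) ⊕ (Q → U) = F ⊕ T = T
Hence S1 is true.

S2: In symbols: ¬(¬U ↔ P)

¬U = ¬T = F
¬U ↔ P = F ↔ T = F
¬(¬U ↔ P) = ¬F = T
Hence S2 is true.

S3: Formalization: (U ⊕ ¬Q) ∧ (¬P ∨ S)

¬Q = ¬F = T
U ⊕ ¬Q = T ⊕ T = F
¬P = ¬T = F
¬P ∨ S = F ∨ F = F
(U ⊕ ¬Q) ∧ (¬P ∨ S) = F ∧ F = F
Hence S3 is false.

Count: 2.

2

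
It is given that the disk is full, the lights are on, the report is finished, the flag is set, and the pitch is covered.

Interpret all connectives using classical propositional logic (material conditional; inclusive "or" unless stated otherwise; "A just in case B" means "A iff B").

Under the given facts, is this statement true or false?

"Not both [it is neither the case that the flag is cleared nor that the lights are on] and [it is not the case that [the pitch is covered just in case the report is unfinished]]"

Let S = "the flag is set" (T), Q = "the lights are on" (T), U = "the pitch is covered" (T), R = "the report is finished" (T).
Parsed as (~S nor Q) nand ~(U <-> ~R)

~S = ~T = F
~S nor Q = F nor T = F
~R = ~T = F
U <-> ~R = T <-> F = F
~(U <-> ~R) = ~F = T
(~S nor Q) nand ~(U <-> ~R) = F nand T = T

The statement is true.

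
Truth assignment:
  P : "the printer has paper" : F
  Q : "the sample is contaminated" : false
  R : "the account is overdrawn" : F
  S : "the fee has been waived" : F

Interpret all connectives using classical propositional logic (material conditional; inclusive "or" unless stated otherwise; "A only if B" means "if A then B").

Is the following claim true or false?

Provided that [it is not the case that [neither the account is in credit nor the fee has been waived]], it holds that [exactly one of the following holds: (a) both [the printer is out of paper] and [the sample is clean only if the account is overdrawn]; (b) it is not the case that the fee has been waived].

True

Formalization: ¬(¬R ↓ S) → ((¬P ∧ (¬Q → R)) ⊕ ¬S)

¬R = ¬F = T
¬R ↓ S = T ↓ F = F
¬(¬R ↓ S) = ¬F = T
¬P = ¬F = T
¬Q = ¬F = T
¬Q → R = T → F = F
¬P ∧ (¬Q → R) = T ∧ F = F
¬S = ¬F = T
(¬P ∧ (¬Q → R)) ⊕ ¬S = F ⊕ T = T
¬(¬R ↓ S) → ((¬P ∧ (¬Q → R)) ⊕ ¬S) = T → T = T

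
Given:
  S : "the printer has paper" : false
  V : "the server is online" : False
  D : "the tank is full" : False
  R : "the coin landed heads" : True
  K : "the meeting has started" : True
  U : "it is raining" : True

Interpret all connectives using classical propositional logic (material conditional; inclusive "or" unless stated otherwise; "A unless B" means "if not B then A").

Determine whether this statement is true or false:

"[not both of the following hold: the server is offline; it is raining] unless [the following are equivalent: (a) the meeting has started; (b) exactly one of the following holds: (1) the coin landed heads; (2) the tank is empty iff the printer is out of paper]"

This is (~V nand U) | (K <-> (R xor (~D <-> ~S))).

~V = ~F = T
~V nand U = T nand T = F
~D = ~F = T
~S = ~F = T
~D <-> ~S = T <-> T = T
R xor (~D <-> ~S) = T xor T = F
K <-> (R xor (~D <-> ~S)) = T <-> F = F
(~V nand U) | (K <-> (R xor (~D <-> ~S))) = F | F = F

false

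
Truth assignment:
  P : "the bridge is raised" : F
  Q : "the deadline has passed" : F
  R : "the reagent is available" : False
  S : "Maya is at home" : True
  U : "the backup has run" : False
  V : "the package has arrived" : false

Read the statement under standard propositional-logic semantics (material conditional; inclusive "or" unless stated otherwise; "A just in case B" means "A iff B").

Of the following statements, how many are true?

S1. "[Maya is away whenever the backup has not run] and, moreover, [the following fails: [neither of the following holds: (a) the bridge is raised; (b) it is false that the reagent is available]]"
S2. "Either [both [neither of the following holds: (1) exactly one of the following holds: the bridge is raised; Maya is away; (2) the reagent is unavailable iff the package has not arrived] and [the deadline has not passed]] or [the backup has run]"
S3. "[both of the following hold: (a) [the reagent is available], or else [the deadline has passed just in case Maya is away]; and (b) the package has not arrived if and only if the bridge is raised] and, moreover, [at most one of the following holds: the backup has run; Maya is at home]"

0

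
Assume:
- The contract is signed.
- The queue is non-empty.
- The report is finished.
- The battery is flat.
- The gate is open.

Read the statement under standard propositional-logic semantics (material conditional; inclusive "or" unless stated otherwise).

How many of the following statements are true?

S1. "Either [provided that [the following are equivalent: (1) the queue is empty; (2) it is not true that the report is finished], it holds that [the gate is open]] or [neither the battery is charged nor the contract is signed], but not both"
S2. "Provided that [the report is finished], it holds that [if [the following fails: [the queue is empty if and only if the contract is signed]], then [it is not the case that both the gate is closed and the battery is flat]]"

2

Let Q = "the queue is empty" (F), R = "the report is finished" (T), U = "the gate is open" (T), S = "the battery is charged" (F), P = "the contract is signed" (T).

S1: Formalization: ((Q ↔ ¬R) → U) ⊕ (S ↓ P)

¬R = ¬T = F
Q ↔ ¬R = F ↔ F = T
(Q ↔ ¬R) → U = T → T = T
S ↓ P = F ↓ T = F
((Q ↔ ¬R) → U) ⊕ (S ↓ P) = T ⊕ F = T
Thus S1 is true.

S2: In symbols: R → (¬(Q ↔ P) → (¬U ↑ ¬S))

Q ↔ P = F ↔ T = F
¬(Q ↔ P) = ¬F = T
¬U = ¬T = F
¬S = ¬F = T
¬U ↑ ¬S = F ↑ T = T
¬(Q ↔ P) → (¬U ↑ ¬S) = T → T = T
R → (¬(Q ↔ P) → (¬U ↑ ¬S)) = T → T = T
Thus S2 is true.

True statements: 2.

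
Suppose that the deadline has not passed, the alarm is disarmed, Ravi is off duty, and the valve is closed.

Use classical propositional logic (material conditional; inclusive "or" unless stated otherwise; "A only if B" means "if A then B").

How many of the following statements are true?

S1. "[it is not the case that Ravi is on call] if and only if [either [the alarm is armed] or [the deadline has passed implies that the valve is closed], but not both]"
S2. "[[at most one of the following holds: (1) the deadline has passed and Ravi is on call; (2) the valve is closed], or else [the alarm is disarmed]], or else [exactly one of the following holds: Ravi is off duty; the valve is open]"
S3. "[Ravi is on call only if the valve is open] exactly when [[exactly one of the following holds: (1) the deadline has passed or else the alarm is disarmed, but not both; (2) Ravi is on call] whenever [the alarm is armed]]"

Let W = "Ravi is on call" (F), M = "the alarm is armed" (F), G = "the deadline has passed" (F), V = "the valve is open" (F).

S1: Parsed as ¬W ↔ (M ⊕ (G → ¬V))

¬W = ¬F = T
¬V = ¬F = T
G → ¬V = F → T = T
M ⊕ (G → ¬V) = F ⊕ T = T
¬W ↔ (M ⊕ (G → ¬V)) = T ↔ T = T
Hence S1 is true.

S2: In symbols: (((G ∧ W) ↑ ¬V) ∨ ¬M) ∨ (¬W ⊕ V)

G ∧ W = F ∧ F = F
¬V = ¬F = T
(G ∧ W) ↑ ¬V = F ↑ T = T
¬M = ¬F = T
((G ∧ W) ↑ ¬V) ∨ ¬M = T ∨ T = T
¬W = ¬F = T
¬W ⊕ V = T ⊕ F = T
(((G ∧ W) ↑ ¬V) ∨ ¬M) ∨ (¬W ⊕ V) = T ∨ T = T
Thus S2 is true.

S3: This is (W → V) ↔ (M → ((G ⊕ ¬M) ⊕ W)).

W → V = F → F = T
¬M = ¬F = T
G ⊕ ¬M = F ⊕ T = T
(G ⊕ ¬M) ⊕ W = T ⊕ F = T
M → ((G ⊕ ¬M) ⊕ W) = F → T = T
(W → V) ↔ (M → ((G ⊕ ¬M) ⊕ W)) = T ↔ T = T
So S3 is true.

3 of the 3 statements are true (S1, S2, S3).

3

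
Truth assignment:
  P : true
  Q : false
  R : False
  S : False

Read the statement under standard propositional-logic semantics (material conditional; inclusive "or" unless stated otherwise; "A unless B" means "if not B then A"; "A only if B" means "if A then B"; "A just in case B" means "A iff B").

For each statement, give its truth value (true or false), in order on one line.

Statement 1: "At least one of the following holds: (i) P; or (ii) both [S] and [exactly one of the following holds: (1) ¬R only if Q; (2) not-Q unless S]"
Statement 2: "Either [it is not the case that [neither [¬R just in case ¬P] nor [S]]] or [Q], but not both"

Statement 1 true / Statement 2 false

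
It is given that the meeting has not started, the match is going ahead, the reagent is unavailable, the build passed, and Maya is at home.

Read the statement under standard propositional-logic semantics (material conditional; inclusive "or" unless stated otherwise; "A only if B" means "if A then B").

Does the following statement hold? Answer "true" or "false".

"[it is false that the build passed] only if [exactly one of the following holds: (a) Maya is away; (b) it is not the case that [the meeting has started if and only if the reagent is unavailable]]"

True

Let S = "the build passed" (True), U = "Maya is at home" (True), P = "the meeting has started" (False), R = "the reagent is available" (False).
In symbols: not S -> (not U xor not (P iff not R))

not S = not True = False
not U = not True = False
not R = not False = True
P iff not R = False iff True = False
not (P iff not R) = not False = True
not U xor not (P iff not R) = False xor True = True
not S -> (not U xor not (P iff not R)) = False -> True = True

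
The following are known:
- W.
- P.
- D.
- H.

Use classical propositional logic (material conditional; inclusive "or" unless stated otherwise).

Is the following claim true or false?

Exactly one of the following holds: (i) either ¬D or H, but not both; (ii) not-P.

In symbols: (not D xor H) xor not P

not D = not True = False
not D xor H = False xor True = True
not P = not True = False
(not D xor H) xor not P = True xor False = True

True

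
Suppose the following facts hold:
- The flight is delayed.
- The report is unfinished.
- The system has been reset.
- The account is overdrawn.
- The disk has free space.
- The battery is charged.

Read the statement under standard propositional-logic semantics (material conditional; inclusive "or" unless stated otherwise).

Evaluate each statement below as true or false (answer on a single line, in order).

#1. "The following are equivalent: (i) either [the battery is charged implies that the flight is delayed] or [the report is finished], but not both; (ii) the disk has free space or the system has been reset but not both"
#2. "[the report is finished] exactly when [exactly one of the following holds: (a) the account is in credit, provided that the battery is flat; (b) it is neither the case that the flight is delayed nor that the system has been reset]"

Let V = "the battery is charged" (T), P = "the flight is delayed" (T), Q = "the report is finished" (F), U = "the disk is full" (F), R = "the system has been reset" (T), S = "the account is overdrawn" (T).

#1: Parsed as ((V → P) ⊕ Q) ↔ (¬U ⊕ R)

V → P = T → T = T
(V → P) ⊕ Q = T ⊕ F = T
¬U = ¬F = T
¬U ⊕ R = T ⊕ T = F
((V → P) ⊕ Q) ↔ (¬U ⊕ R) = T ↔ F = F
So #1 is false.

#2: Formalization: Q ↔ ((¬V → ¬S) ⊕ (P ↓ R))

¬V = ¬T = F
¬S = ¬T = F
¬V → ¬S = F → F = T
P ↓ R = T ↓ T = F
(¬V → ¬S) ⊕ (P ↓ R) = T ⊕ F = T
Q ↔ ((¬V → ¬S) ⊕ (P ↓ R)) = F ↔ T = F
Hence #2 is false.

#1 F, #2 F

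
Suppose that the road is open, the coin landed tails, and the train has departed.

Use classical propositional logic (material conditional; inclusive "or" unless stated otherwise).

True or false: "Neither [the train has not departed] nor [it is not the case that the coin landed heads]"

false

Let R = "the train has departed" (T), Q = "the coin landed heads" (F).
Parsed as ~R nor ~Q

~R = ~T = F
~Q = ~F = T
~R nor ~Q = F nor T = F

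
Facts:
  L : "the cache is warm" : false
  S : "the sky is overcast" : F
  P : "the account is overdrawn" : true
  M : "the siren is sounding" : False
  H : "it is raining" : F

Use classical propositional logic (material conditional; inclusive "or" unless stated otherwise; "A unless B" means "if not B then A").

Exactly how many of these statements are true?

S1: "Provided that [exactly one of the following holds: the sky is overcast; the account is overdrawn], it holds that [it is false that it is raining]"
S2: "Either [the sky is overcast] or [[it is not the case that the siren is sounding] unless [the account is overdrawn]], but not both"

2

S1: Formalization: (S xor P) -> ~H

S xor P = F xor T = T
~H = ~F = T
(S xor P) -> ~H = T -> T = T
Thus S1 is true.

S2: Formalization: S xor (~M | P)

~M = ~F = T
~M | P = T | T = T
S xor (~M | P) = F xor T = T
Hence S2 is true.

True statements: 2 (S1, S2).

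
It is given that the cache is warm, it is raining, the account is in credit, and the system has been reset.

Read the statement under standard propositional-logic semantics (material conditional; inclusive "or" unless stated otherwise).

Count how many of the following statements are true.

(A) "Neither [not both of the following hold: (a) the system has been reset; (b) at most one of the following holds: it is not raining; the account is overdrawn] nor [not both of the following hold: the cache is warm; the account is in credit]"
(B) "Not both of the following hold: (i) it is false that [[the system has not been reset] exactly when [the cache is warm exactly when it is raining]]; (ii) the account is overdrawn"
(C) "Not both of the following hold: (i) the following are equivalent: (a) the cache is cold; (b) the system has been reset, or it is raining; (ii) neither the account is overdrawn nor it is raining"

3

Let S = "the system has been reset" (T), Q = "it is raining" (T), R = "the account is overdrawn" (F), P = "the cache is warm" (T).

(A): This is (S nand (~Q nand R)) nor (P nand ~R).

~Q = ~T = F
~Q nand R = F nand F = T
S nand (~Q nand R) = T nand T = F
~R = ~F = T
P nand ~R = T nand T = F
(S nand (~Q nand R)) nor (P nand ~R) = F nor F = T
Thus (A) is true.

(B): In symbols: ~(~S <-> (P <-> Q)) nand R

~S = ~T = F
P <-> Q = T <-> T = T
~S <-> (P <-> Q) = F <-> T = F
~(~S <-> (P <-> Q)) = ~F = T
~(~S <-> (P <-> Q)) nand R = T nand F = T
So (B) is true.

(C): Parsed as (~P <-> (S | Q)) nand (R nor Q)

~P = ~T = F
S | Q = T | T = T
~P <-> (S | Q) = F <-> T = F
R nor Q = F nor T = F
(~P <-> (S | Q)) nand (R nor Q) = F nand F = T
So (C) is true.

Count: 3.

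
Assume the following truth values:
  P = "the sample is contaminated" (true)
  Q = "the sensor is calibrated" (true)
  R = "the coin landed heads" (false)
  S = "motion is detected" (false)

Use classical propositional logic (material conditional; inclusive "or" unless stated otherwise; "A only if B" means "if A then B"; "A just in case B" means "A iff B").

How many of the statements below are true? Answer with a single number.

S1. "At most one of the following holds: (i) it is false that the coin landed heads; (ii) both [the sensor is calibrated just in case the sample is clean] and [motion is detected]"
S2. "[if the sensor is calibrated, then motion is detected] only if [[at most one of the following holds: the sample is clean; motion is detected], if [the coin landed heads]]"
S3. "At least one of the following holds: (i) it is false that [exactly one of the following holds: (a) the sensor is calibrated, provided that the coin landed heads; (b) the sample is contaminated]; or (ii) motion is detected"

3

S1: In symbols: ¬R ↑ ((Q ↔ ¬P) ∧ S)

¬R = ¬F = T
¬P = ¬T = F
Q ↔ ¬P = T ↔ F = F
(Q ↔ ¬P) ∧ S = F ∧ F = F
¬R ↑ ((Q ↔ ¬P) ∧ S) = T ↑ F = T
Hence S1 is true.

S2: This is (Q → S) → (R → (¬P ↑ S)).

Q → S = T → F = F
¬P = ¬T = F
¬P ↑ S = F ↑ F = T
R → (¬P ↑ S) = F → T = T
(Q → S) → (R → (¬P ↑ S)) = F → T = T
Thus S2 is true.

S3: This is ¬((R → Q) ⊕ P) ∨ S.

R → Q = F → T = T
(R → Q) ⊕ P = T ⊕ T = F
¬((R → Q) ⊕ P) = ¬F = T
¬((R → Q) ⊕ P) ∨ S = T ∨ F = T
Hence S3 is true.

Count: 3.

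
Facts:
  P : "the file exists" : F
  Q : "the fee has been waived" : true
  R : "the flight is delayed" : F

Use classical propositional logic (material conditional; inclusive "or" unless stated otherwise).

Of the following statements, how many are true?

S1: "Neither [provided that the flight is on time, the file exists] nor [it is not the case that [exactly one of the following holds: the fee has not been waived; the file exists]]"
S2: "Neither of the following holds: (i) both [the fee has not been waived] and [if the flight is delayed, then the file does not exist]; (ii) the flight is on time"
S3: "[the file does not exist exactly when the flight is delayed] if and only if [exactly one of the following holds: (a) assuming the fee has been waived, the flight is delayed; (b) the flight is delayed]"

1

S1: This is (¬R → P) ↓ ¬(¬Q ⊕ P).

¬R = ¬F = T
¬R → P = T → F = F
¬Q = ¬T = F
¬Q ⊕ P = F ⊕ F = F
¬(¬Q ⊕ P) = ¬F = T
(¬R → P) ↓ ¬(¬Q ⊕ P) = F ↓ T = F
Thus S1 is false.

S2: This is (¬Q ∧ (R → ¬P)) ↓ ¬R.

¬Q = ¬T = F
¬P = ¬F = T
R → ¬P = F → T = T
¬Q ∧ (R → ¬P) = F ∧ T = F
¬R = ¬F = T
(¬Q ∧ (R → ¬P)) ↓ ¬R = F ↓ T = F
So S2 is false.

S3: In symbols: (¬P ↔ R) ↔ ((Q → R) ⊕ R)

¬P = ¬F = T
¬P ↔ R = T ↔ F = F
Q → R = T → F = F
(Q → R) ⊕ R = F ⊕ F = F
(¬P ↔ R) ↔ ((Q → R) ⊕ R) = F ↔ F = T
Hence S3 is true.

True statements: 1 (S3).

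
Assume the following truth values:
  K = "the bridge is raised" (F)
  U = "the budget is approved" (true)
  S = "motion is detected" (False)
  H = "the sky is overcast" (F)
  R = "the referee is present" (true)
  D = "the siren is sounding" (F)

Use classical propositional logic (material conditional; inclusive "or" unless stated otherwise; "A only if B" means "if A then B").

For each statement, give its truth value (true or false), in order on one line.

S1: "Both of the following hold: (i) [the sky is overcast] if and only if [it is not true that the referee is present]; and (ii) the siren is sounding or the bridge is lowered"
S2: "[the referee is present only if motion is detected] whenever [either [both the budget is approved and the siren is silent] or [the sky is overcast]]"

S1: In symbols: (H iff not R) and (D or not K)

not R = not True = False
H iff not R = False iff False = True
not K = not False = True
D or not K = False or True = True
(H iff not R) and (D or not K) = True and True = True
So S1 is true.

S2: Parsed as ((U and not D) or H) -> (R -> S)

not D = not False = True
U and not D = True and True = True
(U and not D) or H = True or False = True
R -> S = True -> False = False
((U and not D) or H) -> (R -> S) = True -> False = False
So S2 is false.

S1 true; S2 false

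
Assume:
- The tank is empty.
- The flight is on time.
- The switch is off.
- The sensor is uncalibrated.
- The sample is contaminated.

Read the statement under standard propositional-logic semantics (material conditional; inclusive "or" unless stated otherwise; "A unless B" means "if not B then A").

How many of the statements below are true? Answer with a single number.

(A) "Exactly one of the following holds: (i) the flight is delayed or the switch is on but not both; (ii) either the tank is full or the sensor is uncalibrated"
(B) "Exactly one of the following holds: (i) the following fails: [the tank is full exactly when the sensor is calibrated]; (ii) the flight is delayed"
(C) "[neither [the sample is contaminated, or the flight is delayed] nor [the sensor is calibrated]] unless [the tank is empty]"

2

Let P = "the flight is delayed" (F), M = "the switch is on" (F), Q = "the tank is full" (F), U = "the sensor is calibrated" (F), H = "the sample is contaminated" (T).

(A): This is (P ⊕ M) ⊕ (Q ∨ ¬U).

P ⊕ M = F ⊕ F = F
¬U = ¬F = T
Q ∨ ¬U = F ∨ T = T
(P ⊕ M) ⊕ (Q ∨ ¬U) = F ⊕ T = T
Thus (A) is true.

(B): This is ¬(Q ↔ U) ⊕ P.

Q ↔ U = F ↔ F = T
¬(Q ↔ U) = ¬T = F
¬(Q ↔ U) ⊕ P = F ⊕ F = F
Hence (B) is false.

(C): Parsed as ((H ∨ P) ↓ U) ∨ ¬Q

H ∨ P = T ∨ F = T
(H ∨ P) ↓ U = T ↓ F = F
¬Q = ¬F = T
((H ∨ P) ↓ U) ∨ ¬Q = F ∨ T = T
Thus (C) is true.

True statements: 2 ((A), (C)).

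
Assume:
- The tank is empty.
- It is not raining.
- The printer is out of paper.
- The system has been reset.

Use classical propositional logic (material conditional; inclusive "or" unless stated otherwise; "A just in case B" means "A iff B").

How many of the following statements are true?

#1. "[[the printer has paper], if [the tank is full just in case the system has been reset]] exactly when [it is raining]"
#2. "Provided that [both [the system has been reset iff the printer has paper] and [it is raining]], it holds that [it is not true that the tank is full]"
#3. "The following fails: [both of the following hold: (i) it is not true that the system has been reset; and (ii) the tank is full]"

Let P = "the tank is full" (F), S = "the system has been reset" (T), R = "the printer has paper" (F), Q = "it is raining" (F).

#1: In symbols: ((P <-> S) -> R) <-> Q

P <-> S = F <-> T = F
(P <-> S) -> R = F -> F = T
((P <-> S) -> R) <-> Q = T <-> F = F
Thus #1 is false.

#2: In symbols: ((S <-> R) & Q) -> ~P

S <-> R = T <-> F = F
(S <-> R) & Q = F & F = F
~P = ~F = T
((S <-> R) & Q) -> ~P = F -> T = T
Hence #2 is true.

#3: Parsed as ~(~S & P)

~S = ~T = F
~S & P = F & F = F
~(~S & P) = ~F = T
Thus #3 is true.

2 of the 3 statements are true (#2, #3).

2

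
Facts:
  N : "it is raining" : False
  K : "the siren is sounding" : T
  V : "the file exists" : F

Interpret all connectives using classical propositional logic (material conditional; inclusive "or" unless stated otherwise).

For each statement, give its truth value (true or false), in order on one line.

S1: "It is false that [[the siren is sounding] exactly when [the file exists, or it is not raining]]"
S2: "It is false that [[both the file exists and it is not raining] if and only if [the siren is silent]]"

S1 false, S2 false

S1: Parsed as ¬(K ↔ (V ∨ ¬N))

¬N = ¬F = T
V ∨ ¬N = F ∨ T = T
K ↔ (V ∨ ¬N) = T ↔ T = T
¬(K ↔ (V ∨ ¬N)) = ¬T = F
Thus S1 is false.

S2: This is ¬((V ∧ ¬N) ↔ ¬K).

¬N = ¬F = T
V ∧ ¬N = F ∧ T = F
¬K = ¬T = F
(V ∧ ¬N) ↔ ¬K = F ↔ F = T
¬((V ∧ ¬N) ↔ ¬K) = ¬T = F
So S2 is false.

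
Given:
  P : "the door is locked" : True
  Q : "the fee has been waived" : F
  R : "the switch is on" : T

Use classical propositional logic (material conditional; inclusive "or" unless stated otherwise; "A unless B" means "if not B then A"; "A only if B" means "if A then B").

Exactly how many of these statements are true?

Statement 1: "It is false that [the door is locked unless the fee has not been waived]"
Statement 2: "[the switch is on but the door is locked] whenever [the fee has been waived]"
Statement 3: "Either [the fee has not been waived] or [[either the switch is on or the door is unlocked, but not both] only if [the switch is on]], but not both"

Statement 1: In symbols: ¬(P ∨ ¬Q)

¬Q = ¬F = T
P ∨ ¬Q = T ∨ T = T
¬(P ∨ ¬Q) = ¬T = F
So Statement 1 is false.

Statement 2: This is Q → (R ∧ P).

R ∧ P = T ∧ T = T
Q → (R ∧ P) = F → T = T
So Statement 2 is true.

Statement 3: In symbols: ¬Q ⊕ ((R ⊕ ¬P) → R)

¬Q = ¬F = T
¬P = ¬T = F
R ⊕ ¬P = T ⊕ F = T
(R ⊕ ¬P) → R = T → T = T
¬Q ⊕ ((R ⊕ ¬P) → R) = T ⊕ T = F
Hence Statement 3 is false.

True statements: 1 (Statement 2).

1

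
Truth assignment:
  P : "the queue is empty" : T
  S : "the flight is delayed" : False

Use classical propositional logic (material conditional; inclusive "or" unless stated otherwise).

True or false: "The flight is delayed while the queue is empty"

Values: S=False, P=True.
In symbols: S and P

S and P = False and True = False

false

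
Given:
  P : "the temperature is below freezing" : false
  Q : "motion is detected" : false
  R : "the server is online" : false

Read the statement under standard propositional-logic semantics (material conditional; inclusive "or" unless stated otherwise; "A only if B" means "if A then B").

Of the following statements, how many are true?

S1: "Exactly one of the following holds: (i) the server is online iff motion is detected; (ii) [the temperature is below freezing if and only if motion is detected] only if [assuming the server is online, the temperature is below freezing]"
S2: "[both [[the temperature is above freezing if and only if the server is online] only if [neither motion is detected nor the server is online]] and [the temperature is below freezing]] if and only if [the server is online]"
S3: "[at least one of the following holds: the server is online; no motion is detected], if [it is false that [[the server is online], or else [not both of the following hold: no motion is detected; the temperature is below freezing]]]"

2

S1: Parsed as (R iff Q) xor ((P iff Q) -> (R -> P))

R iff Q = False iff False = True
P iff Q = False iff False = True
R -> P = False -> False = True
(P iff Q) -> (R -> P) = True -> True = True
(R iff Q) xor ((P iff Q) -> (R -> P)) = True xor True = False
Hence S1 is false.

S2: Formalization: (((not P iff R) -> (Q nor R)) and P) iff R

not P = not False = True
not P iff R = True iff False = False
Q nor R = False nor False = True
(not P iff R) -> (Q nor R) = False -> True = True
((not P iff R) -> (Q nor R)) and P = True and False = False
(((not P iff R) -> (Q nor R)) and P) iff R = False iff False = True
Thus S2 is true.

S3: Parsed as not (R or (not Q nand P)) -> (R or not Q)

not Q = not False = True
not Q nand P = True nand False = True
R or (not Q nand P) = False or True = True
not (R or (not Q nand P)) = not True = False
not Q = not False = True
R or not Q = False or True = True
not (R or (not Q nand P)) -> (R or not Q) = False -> True = True
Thus S3 is true.

True statements: 2.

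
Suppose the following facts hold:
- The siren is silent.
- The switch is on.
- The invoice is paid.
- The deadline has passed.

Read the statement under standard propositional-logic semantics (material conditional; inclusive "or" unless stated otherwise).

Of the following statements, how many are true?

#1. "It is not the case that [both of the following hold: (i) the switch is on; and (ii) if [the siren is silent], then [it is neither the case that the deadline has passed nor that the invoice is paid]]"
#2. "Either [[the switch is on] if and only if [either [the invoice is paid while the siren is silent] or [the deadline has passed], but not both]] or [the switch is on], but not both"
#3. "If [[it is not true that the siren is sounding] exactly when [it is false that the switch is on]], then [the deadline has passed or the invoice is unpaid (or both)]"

Let D = "the switch is on" (T), Q = "the siren is sounding" (F), P = "the deadline has passed" (T), U = "the invoice is paid" (T).

#1: This is ~(D & (~Q -> (P nor U))).

~Q = ~F = T
P nor U = T nor T = F
~Q -> (P nor U) = T -> F = F
D & (~Q -> (P nor U)) = T & F = F
~(D & (~Q -> (P nor U))) = ~F = T
Hence #1 is true.

#2: Parsed as (D <-> ((U & ~Q) xor P)) xor D

~Q = ~F = T
U & ~Q = T & T = T
(U & ~Q) xor P = T xor T = F
D <-> ((U & ~Q) xor P) = T <-> F = F
(D <-> ((U & ~Q) xor P)) xor D = F xor T = T
So #2 is true.

#3: In symbols: (~Q <-> ~D) -> (P | ~U)

~Q = ~F = T
~D = ~T = F
~Q <-> ~D = T <-> F = F
~U = ~T = F
P | ~U = T | F = T
(~Q <-> ~D) -> (P | ~U) = F -> T = T
Hence #3 is true.

True statements: 3.

3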